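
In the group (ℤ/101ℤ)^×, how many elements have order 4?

φ(101) = 101 − 1 = 100 = 2^2 · 5^2.
(Z/101Z)^× is cyclic (|G| = 100); a cyclic group of order m has exactly φ(d) elements of each order d | m, and none otherwise.
4 = 2^2 divides 100, and φ(4) = 2.

2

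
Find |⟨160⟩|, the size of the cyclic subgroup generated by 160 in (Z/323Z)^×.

48

ord(160) | φ(323) = φ(17·19) = (17−1)·(19−1) = 16·18 = 288 = 2^5 · 3^2.
Divisors of 288: 1, 2, 3, 4, 6, 8, 9, 12, 16, 18, 24, 32, 36, 48, 72, 96, 144, 288.
Test each divisor d:
160^1 ≡ 160 (mod 323)
160^2 ≡ 83 (mod 323)
160^3 ≡ 37 (mod 323)
160^4 ≡ 106 (mod 323)
160^6 ≡ 77 (mod 323)
160^8 ≡ 254 (mod 323)
160^9 ≡ 265 (mod 323)
160^12 ≡ 115 (mod 323)
160^16 ≡ 239 (mod 323)
160^18 ≡ 134 (mod 323)
160^24 ≡ 305 (mod 323)
160^32 ≡ 273 (mod 323)
160^36 ≡ 191 (mod 323)
160^48 ≡ 1 (mod 323) ✓
So ord_323(160) = 48.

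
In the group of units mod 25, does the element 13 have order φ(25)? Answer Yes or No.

φ(25) = φ(5^2) = 5·(5−1) = 20 = 2^2 · 5.
An element g generates (Z/25Z)^× iff g^(20/q) ≢ 1 (mod 25) for each prime q ∈ {2, 5}.
13^10 ≡ 24 (mod 25)  [q = 2: ≢ 1 ✓]
13^4 ≡ 11 (mod 25)  [q = 5: ≢ 1 ✓]
None equal 1, so ord_25(13) = 20: 13 is a primitive root.

Yes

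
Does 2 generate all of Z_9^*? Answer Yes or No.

Yes

φ(9) = φ(3^2) = 3·(3−1) = 6 = 2 · 3.
2 is a primitive root mod 9 iff 2^(φ(9)/q) ≢ 1 for every prime q | φ(9), i.e. q ∈ {2, 3}.
2^3 ≡ 8 (mod 9)  [q = 2: ≢ 1 ✓]
2^2 ≡ 4 (mod 9)  [q = 3: ≢ 1 ✓]
Every test exponent gives a nontrivial residue, hence 2 generates the full group.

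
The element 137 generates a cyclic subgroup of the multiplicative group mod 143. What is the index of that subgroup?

2

Since 137 ∈ (Z/143Z)^×, its order divides φ(143) = φ(11·13) = (11−1)·(13−1) = 10·12 = 120 = 2^3 · 3 · 5.
Divisors of 120: 1, 2, 3, 4, 5, 6, 8, 10, 12, 15, 20, 24, 30, 40, 60, 120.
Compute 137^d (mod 143) for the divisors d until we hit 1:
137^1 ≡ 137
137^2 ≡ 36
137^3 ≡ 70
137^4 ≡ 9
137^5 ≡ 89
137^6 ≡ 38
137^8 ≡ 81
137^10 ≡ 56
137^12 ≡ 14
137^15 ≡ 122
137^20 ≡ 133
137^24 ≡ 53
137^30 ≡ 12
137^40 ≡ 100
137^60 ≡ 1
The order of 137 is 60, so the subgroup it generates has 60 elements.
Index = |(Z/143Z)^×| / |⟨137⟩| = 120 / 60 = 2.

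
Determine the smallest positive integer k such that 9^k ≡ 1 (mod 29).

14

ord(9) | φ(29) = 29 − 1 = 28 = 2^2 · 7.
Divisors of 28: 1, 2, 4, 7, 14, 28.
Check 9^d mod 29 for each divisor in increasing order:
9^1 ≡ 9 (mod 29)
9^2 ≡ 23 (mod 29)
9^4 ≡ 7 (mod 29)
9^7 ≡ 28 (mod 29)
9^14 ≡ 1 (mod 29) ✓
So ord_29(9) = 14.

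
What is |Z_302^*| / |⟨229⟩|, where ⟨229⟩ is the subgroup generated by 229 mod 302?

6

By Lagrange's theorem, ord_302(229) divides φ(302) = φ(2)·φ(151) = 1·150 = 150 = 2 · 3 · 5^2.
Divisors of 150: 1, 2, 3, 5, 6, 10, 15, 25, 30, 50, 75, 150.
Test each divisor d:
229^1 ≡ 229
229^2 ≡ 195
229^3 ≡ 261
229^5 ≡ 159
229^6 ≡ 171
229^10 ≡ 215
229^15 ≡ 59
229^25 ≡ 1
So ord_302(229) = 25, hence |⟨229⟩| = 25.
[(Z/302Z)^× : ⟨229⟩] = 150/25 = 6.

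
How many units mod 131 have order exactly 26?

12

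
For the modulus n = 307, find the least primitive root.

5

φ(307) = 307 − 1 = 306 = 2 · 3^2 · 17.
g is a primitive root iff g^(306/q) ≢ 1 (mod 307) for each prime q ∈ {2, 3, 17}.
g = 2: 2^153 ≡ 306; 2^102 ≡ 1 — hits 1, so not a primitive root.
g = 3: 3^153 ≡ 306; 3^102 ≡ 1 — hits 1, so not a primitive root.
g = 4: 4^153 ≡ 1 — hits 1, so not a primitive root.
g = 5: 5^153 ≡ 306; 5^102 ≡ 289; 5^18 ≡ 81 — none is 1, so 5 is a primitive root.
Hence the least primitive root of 307 is 5.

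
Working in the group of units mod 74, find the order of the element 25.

The order of 25 must divide φ(74) = φ(2)·φ(37) = 1·36 = 36 = 2^2 · 3^2.
Divisors of 36: 1, 2, 3, 4, 6, 9, 12, 18, 36.
Evaluate successive powers at the divisors of 36:
25^1 ≡ 25 (mod 74)
25^2 ≡ 33 (mod 74)
25^3 ≡ 11 (mod 74)
25^4 ≡ 53 (mod 74)
25^6 ≡ 47 (mod 74)
25^9 ≡ 73 (mod 74)
25^12 ≡ 63 (mod 74)
25^18 ≡ 1 (mod 74) ✓
So ord_74(25) = 18.

18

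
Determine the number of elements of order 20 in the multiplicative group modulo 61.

φ(61) = 61 − 1 = 60 = 2^2 · 3 · 5.
Since (Z/61Z)^× is cyclic of order 60, the number of elements of order d is φ(d) when d | 60 and 0 otherwise.
20 = 2^2 · 5 divides 60, and φ(20) = 8.

8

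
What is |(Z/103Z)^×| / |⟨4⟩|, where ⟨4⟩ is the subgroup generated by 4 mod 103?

By Lagrange's theorem, ord_103(4) divides φ(103) = 103 − 1 = 102 = 2 · 3 · 17.
Divisors of 102: 1, 2, 3, 6, 17, 34, 51, 102.
Evaluate successive powers at the divisors of 102:
4^1 ≡ 4
4^2 ≡ 16
4^3 ≡ 64
4^6 ≡ 79
4^17 ≡ 46
4^34 ≡ 56
4^51 ≡ 1
Thus |⟨4⟩| = ord(4) = 51.
The index is φ(103) / ord(4) = 102 / 51 = 2.

2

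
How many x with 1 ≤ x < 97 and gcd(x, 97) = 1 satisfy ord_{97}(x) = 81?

φ(97) = 97 − 1 = 96 = 2^5 · 3.
(Z/97Z)^× is cyclic (|G| = 96); a cyclic group of order m has exactly φ(d) elements of each order d | m, and none otherwise.
Since 81 ∤ 96, the count is 0.

0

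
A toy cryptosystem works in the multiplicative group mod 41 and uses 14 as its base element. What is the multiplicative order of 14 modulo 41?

The order of 14 must divide φ(41) = 41 − 1 = 40 = 2^3 · 5.
Divisors of 40: 1, 2, 4, 5, 8, 10, 20, 40.
Evaluate successive powers at the divisors of 40:
14^1 ≡ 14
14^2 ≡ 32
14^4 ≡ 40
14^5 ≡ 27
14^8 ≡ 1
Therefore the multiplicative order of 14 modulo 41 is 8.

8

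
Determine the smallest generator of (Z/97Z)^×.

5

φ(97) = 97 − 1 = 96 = 2^5 · 3.
g is a primitive root iff g^(96/q) ≢ 1 (mod 97) for each prime q ∈ {2, 3}.
g = 2: 2^48 ≡ 1 — hits 1, so not a primitive root.
g = 3: 3^48 ≡ 1 — hits 1, so not a primitive root.
g = 4: 4^48 ≡ 1 — hits 1, so not a primitive root.
g = 5: 5^48 ≡ 96; 5^32 ≡ 35 — none is 1, so 5 is a primitive root.
So 5 is the smallest generator of (Z/97Z)^×.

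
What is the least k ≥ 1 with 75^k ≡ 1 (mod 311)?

ord(75) | φ(311) = 311 − 1 = 310 = 2 · 5 · 31.
Divisors of 310: 1, 2, 5, 10, 31, 62, 155, 310.
Check 75^d mod 311 for each divisor in increasing order:
75^1 ≡ 75 (mod 311)
75^2 ≡ 27 (mod 311)
75^5 ≡ 250 (mod 311)
75^10 ≡ 300 (mod 311)
75^31 ≡ 6 (mod 311)
75^62 ≡ 36 (mod 311)
75^155 ≡ 1 (mod 311) ✓
The smallest such exponent is 155, so the order of 75 is 155.

155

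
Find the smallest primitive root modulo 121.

2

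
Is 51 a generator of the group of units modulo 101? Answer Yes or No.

Yes

φ(101) = 101 − 1 = 100 = 2^2 · 5^2.
51 is a primitive root mod 101 iff 51^(φ(101)/q) ≢ 1 for every prime q | φ(101), i.e. q ∈ {2, 5}.
51^50 ≡ 100 (mod 101)  [q = 2: ≢ 1 ✓]
51^20 ≡ 84 (mod 101)  [q = 5: ≢ 1 ✓]
None equal 1, so ord_101(51) = 100: 51 is a primitive root.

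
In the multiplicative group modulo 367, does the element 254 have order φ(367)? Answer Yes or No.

Yes

φ(367) = 367 − 1 = 366 = 2 · 3 · 61.
It suffices to check that the order of 254 is not a proper divisor of 366: compute 254^(366/q) for q ∈ {2, 3, 61}.
254^183 ≡ 366 (mod 367)  [q = 2: ≢ 1 ✓]
254^122 ≡ 83 (mod 367)  [q = 3: ≢ 1 ✓]
254^6 ≡ 323 (mod 367)  [q = 61: ≢ 1 ✓]
None equal 1, so ord_367(254) = 366: 254 is a primitive root.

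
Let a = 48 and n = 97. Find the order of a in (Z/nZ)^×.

48

By Lagrange's theorem, ord_97(48) divides φ(97) = 97 − 1 = 96 = 2^5 · 3.
Divisors of 96: 1, 2, 3, 4, 6, 8, 12, 16, 24, 32, 48, 96.
Evaluate successive powers at the divisors of 96:
48^1 ≡ 48 (mod 97)
48^2 ≡ 73 (mod 97)
48^3 ≡ 12 (mod 97)
48^4 ≡ 91 (mod 97)
48^6 ≡ 47 (mod 97)
48^8 ≡ 36 (mod 97)
48^12 ≡ 75 (mod 97)
48^16 ≡ 35 (mod 97)
48^24 ≡ 96 (mod 97)
48^32 ≡ 61 (mod 97)
48^48 ≡ 1 (mod 97) ✓
The smallest such exponent is 48, so the order of 48 is 48.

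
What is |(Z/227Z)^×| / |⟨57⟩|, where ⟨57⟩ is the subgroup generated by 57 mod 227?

2

ord(57) | φ(227) = 227 − 1 = 226 = 2 · 113.
Divisors of 226: 1, 2, 113, 226.
Compute 57^d (mod 227) for the divisors d until we hit 1:
57^1 ≡ 57 (mod 227)
57^2 ≡ 71 (mod 227)
57^113 ≡ 1 (mod 227) ✓
The order of 57 is 113, so the subgroup it generates has 113 elements.
The index is φ(227) / ord(57) = 226 / 113 = 2.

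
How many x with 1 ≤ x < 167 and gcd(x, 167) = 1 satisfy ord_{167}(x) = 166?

φ(167) = 167 − 1 = 166 = 2 · 83.
(Z/167Z)^× is cyclic (|G| = 166); a cyclic group of order m has exactly φ(d) elements of each order d | m, and none otherwise.
166 = 2 · 83 divides 166, and φ(166) = 82.

82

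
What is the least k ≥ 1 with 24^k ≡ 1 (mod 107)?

106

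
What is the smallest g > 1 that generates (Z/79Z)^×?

3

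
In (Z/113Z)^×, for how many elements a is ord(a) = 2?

φ(113) = 113 − 1 = 112 = 2^4 · 7.
Since (Z/113Z)^× is cyclic of order 112, the number of elements of order d is φ(d) when d | 112 and 0 otherwise.
2 | 112, and φ(2) = 2 − 1 = 1.

1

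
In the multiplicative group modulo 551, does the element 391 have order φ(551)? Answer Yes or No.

551 = 19 · 29 is a product of two distinct odd primes, so (Z/551Z)^× ≅ (Z/19Z)^× × (Z/29Z)^× is not cyclic.
No primitive root modulo 551 exists; in particular 391 is not one.

No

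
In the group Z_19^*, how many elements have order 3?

2

φ(19) = 19 − 1 = 18 = 2 · 3^2.
(Z/19Z)^× is cyclic (|G| = 18); a cyclic group of order m has exactly φ(d) elements of each order d | m, and none otherwise.
3 | 18, and φ(3) = 3 − 1 = 2.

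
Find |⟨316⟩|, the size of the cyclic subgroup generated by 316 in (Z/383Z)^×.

382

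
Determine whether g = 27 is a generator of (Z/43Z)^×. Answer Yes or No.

No

φ(43) = 43 − 1 = 42 = 2 · 3 · 7.
Test 27^(42/q) mod 43 for each prime factor q of 42:
27^21 ≡ 42 (mod 43)  [q = 2: ≢ 1 ✓]
27^14 ≡ 1 (mod 43)  [q = 3: ≡ 1 ✗]
27^6 ≡ 35 (mod 43)  [q = 7: ≢ 1 ✓]
The check at q = 3 fails, so 27 generates a proper subgroup.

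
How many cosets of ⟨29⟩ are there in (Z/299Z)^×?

Since 29 ∈ (Z/299Z)^×, its order divides φ(299) = φ(13·23) = (13−1)·(23−1) = 12·22 = 264 = 2^3 · 3 · 11.
Divisors of 264: 1, 2, 3, 4, 6, 8, 11, 12, 22, 24, 33, 44, 66, 88, 132, 264.
Test each divisor d:
29^1 ≡ 29
29^2 ≡ 243
29^3 ≡ 170
29^4 ≡ 146
29^6 ≡ 196
29^8 ≡ 87
29^11 ≡ 139
29^12 ≡ 144
29^22 ≡ 185
29^24 ≡ 105
29^33 ≡ 1
So ord_299(29) = 33, hence |⟨29⟩| = 33.
Index = |(Z/299Z)^×| / |⟨29⟩| = 264 / 33 = 8.

8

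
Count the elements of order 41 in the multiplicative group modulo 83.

φ(83) = 83 − 1 = 82 = 2 · 41.
In a cyclic group of order 82, there are φ(d) elements of order d for each divisor d of 82, and zero for non-divisors.
41 | 82, and φ(41) = 41 − 1 = 40.

40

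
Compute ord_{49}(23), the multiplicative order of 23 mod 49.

Since 23 ∈ (Z/49Z)^×, its order divides φ(49) = φ(7^2) = 7·(7−1) = 42 = 2 · 3 · 7.
Divisors of 42: 1, 2, 3, 6, 7, 14, 21, 42.
Evaluate successive powers at the divisors of 42:
23^1 ≡ 23 (mod 49)
23^2 ≡ 39 (mod 49)
23^3 ≡ 15 (mod 49)
23^6 ≡ 29 (mod 49)
23^7 ≡ 30 (mod 49)
23^14 ≡ 18 (mod 49)
23^21 ≡ 1 (mod 49) ✓
The smallest such exponent is 21, so the order of 23 is 21.

21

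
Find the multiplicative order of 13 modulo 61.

3

ord(13) | φ(61) = 61 − 1 = 60 = 2^2 · 3 · 5.
Divisors of 60: 1, 2, 3, 4, 5, 6, 10, 12, 15, 20, 30, 60.
Test each divisor d:
13^1 ≡ 13
13^2 ≡ 47
13^3 ≡ 1
Therefore the multiplicative order of 13 modulo 61 is 3.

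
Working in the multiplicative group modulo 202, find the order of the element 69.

By Lagrange's theorem, ord_202(69) divides φ(202) = φ(2)·φ(101) = 1·100 = 100 = 2^2 · 5^2.
Divisors of 100: 1, 2, 4, 5, 10, 20, 25, 50, 100.
Test each divisor d:
69^1 ≡ 69 (mod 202)
69^2 ≡ 115 (mod 202)
69^4 ≡ 95 (mod 202)
69^5 ≡ 91 (mod 202)
69^10 ≡ 201 (mod 202)
69^20 ≡ 1 (mod 202) ✓
So ord_202(69) = 20.

20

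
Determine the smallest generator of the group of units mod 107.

2

φ(107) = 107 − 1 = 106 = 2 · 53.
Test candidates g = 2, 3, … against the prime factors q ∈ {2, 53} of φ(107): g is a generator iff g^(106/q) ≢ 1 for every such q.
g = 2: 2^53 ≡ 106; 2^2 ≡ 4 — none is 1, so 2 is a primitive root.
The smallest primitive root modulo 107 is 2.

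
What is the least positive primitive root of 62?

3

φ(62) = φ(2)·φ(31) = 1·30 = 30 = 2 · 3 · 5.
g is a primitive root iff g^(30/q) ≢ 1 (mod 62) for each prime q ∈ {2, 3, 5}.
g = 2: gcd(2, 62) = 2 > 1, not a unit — skip.
g = 3: 3^15 ≡ 61; 3^10 ≡ 25; 3^6 ≡ 47 — none is 1, so 3 is a primitive root.
So 3 is the smallest generator of (Z/62Z)^×.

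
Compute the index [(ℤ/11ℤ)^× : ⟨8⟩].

Since 8 ∈ (Z/11Z)^×, its order divides φ(11) = 11 − 1 = 10 = 2 · 5.
Divisors of 10: 1, 2, 5, 10.
Check 8^d mod 11 for each divisor in increasing order:
8^1 ≡ 8
8^2 ≡ 9
8^5 ≡ 10
8^10 ≡ 1
Thus |⟨8⟩| = ord(8) = 10.
The index is φ(11) / ord(8) = 10 / 10 = 1.

1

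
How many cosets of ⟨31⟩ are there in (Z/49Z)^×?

7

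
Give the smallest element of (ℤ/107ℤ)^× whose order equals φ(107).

2

φ(107) = 107 − 1 = 106 = 2 · 53.
g is a primitive root iff g^(106/q) ≢ 1 (mod 107) for each prime q ∈ {2, 53}.
g = 2: 2^53 ≡ 106; 2^2 ≡ 4 — none is 1, so 2 is a primitive root.
So 2 is the smallest generator of (Z/107Z)^×.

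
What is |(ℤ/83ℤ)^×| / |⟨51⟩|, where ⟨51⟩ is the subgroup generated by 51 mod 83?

The order of 51 must divide φ(83) = 83 − 1 = 82 = 2 · 41.
Divisors of 82: 1, 2, 41, 82.
Compute 51^d (mod 83) for the divisors d until we hit 1:
51^1 ≡ 51 (mod 83)
51^2 ≡ 28 (mod 83)
51^41 ≡ 1 (mod 83) ✓
Thus |⟨51⟩| = ord(51) = 41.
The index is φ(83) / ord(51) = 82 / 41 = 2.

2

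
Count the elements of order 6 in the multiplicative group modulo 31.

φ(31) = 31 − 1 = 30 = 2 · 3 · 5.
Since (Z/31Z)^× is cyclic of order 30, the number of elements of order d is φ(d) when d | 30 and 0 otherwise.
6 = 2 · 3 divides 30, and φ(6) = 2.

2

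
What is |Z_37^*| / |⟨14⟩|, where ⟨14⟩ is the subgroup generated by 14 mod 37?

ord(14) | φ(37) = 37 − 1 = 36 = 2^2 · 3^2.
Divisors of 36: 1, 2, 3, 4, 6, 9, 12, 18, 36.
Check 14^d mod 37 for each divisor in increasing order:
14^1 ≡ 14 (mod 37)
14^2 ≡ 11 (mod 37)
14^3 ≡ 6 (mod 37)
14^4 ≡ 10 (mod 37)
14^6 ≡ 36 (mod 37)
14^9 ≡ 31 (mod 37)
14^12 ≡ 1 (mod 37) ✓
The order of 14 is 12, so the subgroup it generates has 12 elements.
The index is φ(37) / ord(14) = 36 / 12 = 3.

3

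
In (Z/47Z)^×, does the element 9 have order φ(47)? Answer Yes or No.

No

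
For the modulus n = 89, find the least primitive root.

3

φ(89) = 89 − 1 = 88 = 2^3 · 11.
g is a primitive root iff g^(88/q) ≢ 1 (mod 89) for each prime q ∈ {2, 11}.
g = 2: 2^44 ≡ 1 — hits 1, so not a primitive root.
g = 3: 3^44 ≡ 88; 3^8 ≡ 64 — none is 1, so 3 is a primitive root.
Hence the least primitive root of 89 is 3.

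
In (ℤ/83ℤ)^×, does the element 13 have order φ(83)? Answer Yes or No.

Yes

φ(83) = 83 − 1 = 82 = 2 · 41.
It suffices to check that the order of 13 is not a proper divisor of 82: compute 13^(82/q) for q ∈ {2, 41}.
13^41 ≡ 82 (mod 83)  [q = 2: ≢ 1 ✓]
13^2 ≡ 3 (mod 83)  [q = 41: ≢ 1 ✓]
None equal 1, so ord_83(13) = 82: 13 is a primitive root.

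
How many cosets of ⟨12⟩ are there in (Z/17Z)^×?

1

The order of 12 must divide φ(17) = 17 − 1 = 16 = 2^4.
Divisors of 16: 1, 2, 4, 8, 16.
Check 12^d mod 17 for each divisor in increasing order:
12^1 ≡ 12 (mod 17)
12^2 ≡ 8 (mod 17)
12^4 ≡ 13 (mod 17)
12^8 ≡ 16 (mod 17)
12^16 ≡ 1 (mod 17) ✓
Thus |⟨12⟩| = ord(12) = 16.
The index is φ(17) / ord(12) = 16 / 16 = 1.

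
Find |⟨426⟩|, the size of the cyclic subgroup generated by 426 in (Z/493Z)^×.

ord(426) | φ(493) = φ(17·29) = (17−1)·(29−1) = 16·28 = 448 = 2^6 · 7.
Divisors of 448: 1, 2, 4, 7, 8, 14, 16, 28, 32, 56, 64, 112, 224, 448.
Compute 426^d (mod 493) for the divisors d until we hit 1:
426^1 ≡ 426 (mod 493)
426^2 ≡ 52 (mod 493)
426^4 ≡ 239 (mod 493)
426^7 ≡ 1 (mod 493) ✓
The smallest such exponent is 7, so the order of 426 is 7.

7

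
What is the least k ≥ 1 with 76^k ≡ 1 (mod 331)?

165

The order of 76 must divide φ(331) = 331 − 1 = 330 = 2 · 3 · 5 · 11.
Divisors of 330: 1, 2, 3, 5, 6, 10, 11, 15, 22, 30, 33, 55, 66, 110, 165, 330.
Compute 76^d (mod 331) for the divisors d until we hit 1:
76^1 ≡ 76 (mod 331)
76^2 ≡ 149 (mod 331)
76^3 ≡ 70 (mod 331)
76^5 ≡ 169 (mod 331)
76^6 ≡ 266 (mod 331)
76^10 ≡ 95 (mod 331)
76^11 ≡ 269 (mod 331)
76^15 ≡ 167 (mod 331)
76^22 ≡ 203 (mod 331)
76^30 ≡ 85 (mod 331)
76^33 ≡ 323 (mod 331)
76^55 ≡ 31 (mod 331)
76^66 ≡ 64 (mod 331)
76^110 ≡ 299 (mod 331)
76^165 ≡ 1 (mod 331) ✓
So ord_331(76) = 165.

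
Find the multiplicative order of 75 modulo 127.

18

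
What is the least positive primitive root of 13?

φ(13) = 13 − 1 = 12 = 2^2 · 3.
g is a primitive root iff g^(12/q) ≢ 1 (mod 13) for each prime q ∈ {2, 3}.
g = 2: 2^6 ≡ 12; 2^4 ≡ 3 — none is 1, so 2 is a primitive root.
The smallest primitive root modulo 13 is 2.

2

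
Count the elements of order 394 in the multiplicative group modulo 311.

0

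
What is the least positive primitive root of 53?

2

φ(53) = 53 − 1 = 52 = 2^2 · 13.
Test candidates g = 2, 3, … against the prime factors q ∈ {2, 13} of φ(53): g is a generator iff g^(52/q) ≢ 1 for every such q.
g = 2: 2^26 ≡ 52; 2^4 ≡ 16 — none is 1, so 2 is a primitive root.
The smallest primitive root modulo 53 is 2.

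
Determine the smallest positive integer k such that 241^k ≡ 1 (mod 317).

The order of 241 must divide φ(317) = 317 − 1 = 316 = 2^2 · 79.
Divisors of 316: 1, 2, 4, 79, 158, 316.
Compute 241^d (mod 317) for the divisors d until we hit 1:
241^1 ≡ 241 (mod 317)
241^2 ≡ 70 (mod 317)
241^4 ≡ 145 (mod 317)
241^79 ≡ 114 (mod 317)
241^158 ≡ 316 (mod 317)
241^316 ≡ 1 (mod 317) ✓
Therefore the multiplicative order of 241 modulo 317 is 316.

316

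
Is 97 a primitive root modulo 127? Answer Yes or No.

φ(127) = 127 − 1 = 126 = 2 · 3^2 · 7.
An element g generates (Z/127Z)^× iff g^(126/q) ≢ 1 (mod 127) for each prime q ∈ {2, 3, 7}.
97^63 ≡ 126 (mod 127)  [q = 2: ≢ 1 ✓]
97^42 ≡ 107 (mod 127)  [q = 3: ≢ 1 ✓]
97^18 ≡ 32 (mod 127)  [q = 7: ≢ 1 ✓]
Every test exponent gives a nontrivial residue, hence 97 generates the full group.

Yes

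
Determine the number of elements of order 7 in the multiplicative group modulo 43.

6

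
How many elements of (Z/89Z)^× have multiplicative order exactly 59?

0

φ(89) = 89 − 1 = 88 = 2^3 · 11.
(Z/89Z)^× is cyclic (|G| = 88); a cyclic group of order m has exactly φ(d) elements of each order d | m, and none otherwise.
59 does not divide 88, so no element of (Z/89Z)^× has order 59.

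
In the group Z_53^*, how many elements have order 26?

12

φ(53) = 53 − 1 = 52 = 2^2 · 13.
(Z/53Z)^× is cyclic (|G| = 52); a cyclic group of order m has exactly φ(d) elements of each order d | m, and none otherwise.
26 = 2 · 13 divides 52, and φ(26) = 12.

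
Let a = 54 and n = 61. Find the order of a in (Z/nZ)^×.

Since 54 ∈ (Z/61Z)^×, its order divides φ(61) = 61 − 1 = 60 = 2^2 · 3 · 5.
Divisors of 60: 1, 2, 3, 4, 5, 6, 10, 12, 15, 20, 30, 60.
Evaluate successive powers at the divisors of 60:
54^1 ≡ 54 (mod 61)
54^2 ≡ 49 (mod 61)
54^3 ≡ 23 (mod 61)
54^4 ≡ 22 (mod 61)
54^5 ≡ 29 (mod 61)
54^6 ≡ 41 (mod 61)
54^10 ≡ 48 (mod 61)
54^12 ≡ 34 (mod 61)
54^15 ≡ 50 (mod 61)
54^20 ≡ 47 (mod 61)
54^30 ≡ 60 (mod 61)
54^60 ≡ 1 (mod 61) ✓
Therefore the multiplicative order of 54 modulo 61 is 60.

60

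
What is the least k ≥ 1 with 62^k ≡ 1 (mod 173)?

By Lagrange's theorem, ord_173(62) divides φ(173) = 173 − 1 = 172 = 2^2 · 43.
Divisors of 172: 1, 2, 4, 43, 86, 172.
Compute 62^d (mod 173) for the divisors d until we hit 1:
62^1 ≡ 62
62^2 ≡ 38
62^4 ≡ 60
62^43 ≡ 93
62^86 ≡ 172
62^172 ≡ 1
Hence ord(62) = 172.

172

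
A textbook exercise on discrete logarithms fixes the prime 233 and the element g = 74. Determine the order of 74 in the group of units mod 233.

The order of 74 must divide φ(233) = 233 − 1 = 232 = 2^3 · 29.
Divisors of 232: 1, 2, 4, 8, 29, 58, 116, 232.
Compute 74^d (mod 233) for the divisors d until we hit 1:
74^1 ≡ 74
74^2 ≡ 117
74^4 ≡ 175
74^8 ≡ 102
74^29 ≡ 1
Therefore the multiplicative order of 74 modulo 233 is 29.

29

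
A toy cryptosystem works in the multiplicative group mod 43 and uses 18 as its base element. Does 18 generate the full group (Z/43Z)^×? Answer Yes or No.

φ(43) = 43 − 1 = 42 = 2 · 3 · 7.
An element g generates (Z/43Z)^× iff g^(42/q) ≢ 1 (mod 43) for each prime q ∈ {2, 3, 7}.
18^21 ≡ 42 (mod 43)  [q = 2: ≢ 1 ✓]
18^14 ≡ 6 (mod 43)  [q = 3: ≢ 1 ✓]
18^6 ≡ 41 (mod 43)  [q = 7: ≢ 1 ✓]
All checks pass, so 18 has order 42 and is a primitive root modulo 43.

Yes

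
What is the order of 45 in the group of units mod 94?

46

By Lagrange's theorem, ord_94(45) divides φ(94) = φ(2)·φ(47) = 1·46 = 46 = 2 · 23.
Divisors of 46: 1, 2, 23, 46.
Test each divisor d:
45^1 ≡ 45 (mod 94)
45^2 ≡ 51 (mod 94)
45^23 ≡ 93 (mod 94)
45^46 ≡ 1 (mod 94) ✓
Hence ord(45) = 46.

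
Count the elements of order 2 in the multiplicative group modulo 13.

1

φ(13) = 13 − 1 = 12 = 2^2 · 3.
(Z/13Z)^× is cyclic (|G| = 12); a cyclic group of order m has exactly φ(d) elements of each order d | m, and none otherwise.
2 | 12, and φ(2) = 2 − 1 = 1.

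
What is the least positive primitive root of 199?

3

φ(199) = 199 − 1 = 198 = 2 · 3^2 · 11.
g is a primitive root iff g^(198/q) ≢ 1 (mod 199) for each prime q ∈ {2, 3, 11}.
g = 2: 2^99 ≡ 1 — hits 1, so not a primitive root.
g = 3: 3^99 ≡ 198; 3^66 ≡ 106; 3^18 ≡ 125 — none is 1, so 3 is a primitive root.
The smallest primitive root modulo 199 is 3.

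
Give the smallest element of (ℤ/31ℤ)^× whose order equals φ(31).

φ(31) = 31 − 1 = 30 = 2 · 3 · 5.
Test candidates g = 2, 3, … against the prime factors q ∈ {2, 3, 5} of φ(31): g is a generator iff g^(30/q) ≢ 1 for every such q.
g = 2: 2^15 ≡ 1 — hits 1, so not a primitive root.
g = 3: 3^15 ≡ 30; 3^10 ≡ 25; 3^6 ≡ 16 — none is 1, so 3 is a primitive root.
The smallest primitive root modulo 31 is 3.

3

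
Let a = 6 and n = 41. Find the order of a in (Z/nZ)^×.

40

ord(6) | φ(41) = 41 − 1 = 40 = 2^3 · 5.
Divisors of 40: 1, 2, 4, 5, 8, 10, 20, 40.
Compute 6^d (mod 41) for the divisors d until we hit 1:
6^1 ≡ 6 (mod 41)
6^2 ≡ 36 (mod 41)
6^4 ≡ 25 (mod 41)
6^5 ≡ 27 (mod 41)
6^8 ≡ 10 (mod 41)
6^10 ≡ 32 (mod 41)
6^20 ≡ 40 (mod 41)
6^40 ≡ 1 (mod 41) ✓
Therefore the multiplicative order of 6 modulo 41 is 40.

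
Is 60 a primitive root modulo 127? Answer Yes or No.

No

φ(127) = 127 − 1 = 126 = 2 · 3^2 · 7.
An element g generates (Z/127Z)^× iff g^(126/q) ≢ 1 (mod 127) for each prime q ∈ {2, 3, 7}.
60^63 ≡ 1 (mod 127)  [q = 2: ≡ 1 ✗]
60^42 ≡ 107 (mod 127)  [q = 3: ≢ 1 ✓]
60^18 ≡ 4 (mod 127)  [q = 7: ≢ 1 ✓]
Since 60^63 ≡ 1, the order of 60 divides 63 < 126, so 60 is not a primitive root.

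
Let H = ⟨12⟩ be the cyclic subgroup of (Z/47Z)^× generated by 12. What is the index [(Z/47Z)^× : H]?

2

The order of 12 must divide φ(47) = 47 − 1 = 46 = 2 · 23.
Divisors of 46: 1, 2, 23, 46.
Compute 12^d (mod 47) for the divisors d until we hit 1:
12^1 ≡ 12
12^2 ≡ 3
12^23 ≡ 1
So ord_47(12) = 23, hence |⟨12⟩| = 23.
Index = |(Z/47Z)^×| / |⟨12⟩| = 46 / 23 = 2.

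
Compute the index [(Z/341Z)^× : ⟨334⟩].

Since 334 ∈ (Z/341Z)^×, its order divides φ(341) = φ(11·31) = (11−1)·(31−1) = 10·30 = 300 = 2^2 · 3 · 5^2.
Divisors of 300: 1, 2, 3, 4, 5, 6, 10, 12, 15, 20, 25, 30, 50, 60, 75, 100, 150, 300.
Check 334^d mod 341 for each divisor in increasing order:
334^1 ≡ 334
334^2 ≡ 49
334^3 ≡ 339
334^4 ≡ 14
334^5 ≡ 243
334^6 ≡ 4
334^10 ≡ 56
334^12 ≡ 16
334^15 ≡ 309
334^20 ≡ 67
334^25 ≡ 254
334^30 ≡ 1
The order of 334 is 30, so the subgroup it generates has 30 elements.
[(Z/341Z)^× : ⟨334⟩] = 300/30 = 10.

10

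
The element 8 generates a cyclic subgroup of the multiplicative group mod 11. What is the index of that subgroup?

By Lagrange's theorem, ord_11(8) divides φ(11) = 11 − 1 = 10 = 2 · 5.
Divisors of 10: 1, 2, 5, 10.
Check 8^d mod 11 for each divisor in increasing order:
8^1 ≡ 8
8^2 ≡ 9
8^5 ≡ 10
8^10 ≡ 1
The order of 8 is 10, so the subgroup it generates has 10 elements.
The index is φ(11) / ord(8) = 10 / 10 = 1.

1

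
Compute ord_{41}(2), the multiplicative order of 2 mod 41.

20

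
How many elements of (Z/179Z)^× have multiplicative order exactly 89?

φ(179) = 179 − 1 = 178 = 2 · 89.
(Z/179Z)^× is cyclic (|G| = 178); a cyclic group of order m has exactly φ(d) elements of each order d | m, and none otherwise.
89 | 178, and φ(89) = 89 − 1 = 88.

88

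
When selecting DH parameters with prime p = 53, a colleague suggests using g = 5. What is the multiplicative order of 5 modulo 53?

52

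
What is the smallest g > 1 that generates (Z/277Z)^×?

φ(277) = 277 − 1 = 276 = 2^2 · 3 · 23.
g is a primitive root iff g^(276/q) ≢ 1 (mod 277) for each prime q ∈ {2, 3, 23}.
g = 2: 2^138 ≡ 276; 2^92 ≡ 1 — hits 1, so not a primitive root.
g = 3: 3^138 ≡ 1 — hits 1, so not a primitive root.
g = 4: 4^138 ≡ 1 — hits 1, so not a primitive root.
g = 5: 5^138 ≡ 276; 5^92 ≡ 116; 5^12 ≡ 27 — none is 1, so 5 is a primitive root.
So 5 is the smallest generator of (Z/277Z)^×.

5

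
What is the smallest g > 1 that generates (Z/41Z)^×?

6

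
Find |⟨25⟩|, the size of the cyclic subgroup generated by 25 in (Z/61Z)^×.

15

Since 25 ∈ (Z/61Z)^×, its order divides φ(61) = 61 − 1 = 60 = 2^2 · 3 · 5.
Divisors of 60: 1, 2, 3, 4, 5, 6, 10, 12, 15, 20, 30, 60.
Evaluate successive powers at the divisors of 60:
25^1 ≡ 25 (mod 61)
25^2 ≡ 15 (mod 61)
25^3 ≡ 9 (mod 61)
25^4 ≡ 42 (mod 61)
25^5 ≡ 13 (mod 61)
25^6 ≡ 20 (mod 61)
25^10 ≡ 47 (mod 61)
25^12 ≡ 34 (mod 61)
25^15 ≡ 1 (mod 61) ✓
So ord_61(25) = 15.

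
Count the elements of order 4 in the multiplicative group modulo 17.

φ(17) = 17 − 1 = 16 = 2^4.
Since (Z/17Z)^× is cyclic of order 16, the number of elements of order d is φ(d) when d | 16 and 0 otherwise.
4 = 2^2 divides 16, and φ(4) = 2.

2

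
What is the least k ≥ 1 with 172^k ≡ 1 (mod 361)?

Since 172 ∈ (Z/361Z)^×, its order divides φ(361) = φ(19^2) = 19·(19−1) = 342 = 2 · 3^2 · 19.
Divisors of 342: 1, 2, 3, 6, 9, 18, 19, 38, 57, 114, 171, 342.
Compute 172^d (mod 361) for the divisors d until we hit 1:
172^1 ≡ 172
172^2 ≡ 343
172^3 ≡ 153
172^6 ≡ 305
172^9 ≡ 96
172^18 ≡ 191
172^19 ≡ 1
Hence ord(172) = 19.

19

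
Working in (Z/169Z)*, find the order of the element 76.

156

ord(76) | φ(169) = φ(13^2) = 13·(13−1) = 156 = 2^2 · 3 · 13.
Divisors of 156: 1, 2, 3, 4, 6, 12, 13, 26, 39, 52, 78, 156.
Test each divisor d:
76^1 ≡ 76 (mod 169)
76^2 ≡ 30 (mod 169)
76^3 ≡ 83 (mod 169)
76^4 ≡ 55 (mod 169)
76^6 ≡ 129 (mod 169)
76^12 ≡ 79 (mod 169)
76^13 ≡ 89 (mod 169)
76^26 ≡ 147 (mod 169)
76^39 ≡ 70 (mod 169)
76^52 ≡ 146 (mod 169)
76^78 ≡ 168 (mod 169)
76^156 ≡ 1 (mod 169) ✓
So ord_169(76) = 156.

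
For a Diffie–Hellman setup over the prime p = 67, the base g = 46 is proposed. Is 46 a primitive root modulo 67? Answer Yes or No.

Yes

φ(67) = 67 − 1 = 66 = 2 · 3 · 11.
Test 46^(66/q) mod 67 for each prime factor q of 66:
46^33 ≡ 66 (mod 67)  [q = 2: ≢ 1 ✓]
46^22 ≡ 29 (mod 67)  [q = 3: ≢ 1 ✓]
46^6 ≡ 24 (mod 67)  [q = 11: ≢ 1 ✓]
Every test exponent gives a nontrivial residue, hence 46 generates the full group.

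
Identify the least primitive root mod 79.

3

φ(79) = 79 − 1 = 78 = 2 · 3 · 13.
g is a primitive root iff g^(78/q) ≢ 1 (mod 79) for each prime q ∈ {2, 3, 13}.
g = 2: 2^39 ≡ 1 — hits 1, so not a primitive root.
g = 3: 3^39 ≡ 78; 3^26 ≡ 23; 3^6 ≡ 18 — none is 1, so 3 is a primitive root.
The smallest primitive root modulo 79 is 3.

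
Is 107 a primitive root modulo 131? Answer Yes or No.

No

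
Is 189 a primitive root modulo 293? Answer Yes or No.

No

φ(293) = 293 − 1 = 292 = 2^2 · 73.
An element g generates (Z/293Z)^× iff g^(292/q) ≢ 1 (mod 293) for each prime q ∈ {2, 73}.
189^146 ≡ 1 (mod 293)  [q = 2: ≡ 1 ✗]
189^4 ≡ 39 (mod 293)  [q = 73: ≢ 1 ✓]
189^146 ≡ 1 shows ord(189) | 146, strictly less than φ(293); not a primitive root.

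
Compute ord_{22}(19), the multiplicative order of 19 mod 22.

10

Since 19 ∈ (Z/22Z)^×, its order divides φ(22) = φ(2)·φ(11) = 1·10 = 10 = 2 · 5.
Divisors of 10: 1, 2, 5, 10.
Check 19^d mod 22 for each divisor in increasing order:
19^1 ≡ 19
19^2 ≡ 9
19^5 ≡ 21
19^10 ≡ 1
Therefore the multiplicative order of 19 modulo 22 is 10.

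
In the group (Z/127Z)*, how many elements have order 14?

φ(127) = 127 − 1 = 126 = 2 · 3^2 · 7.
Since (Z/127Z)^× is cyclic of order 126, the number of elements of order d is φ(d) when d | 126 and 0 otherwise.
14 = 2 · 7 divides 126, and φ(14) = 6.

6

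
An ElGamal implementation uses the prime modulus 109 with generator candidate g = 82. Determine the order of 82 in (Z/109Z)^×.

The order of 82 must divide φ(109) = 109 − 1 = 108 = 2^2 · 3^3.
Divisors of 108: 1, 2, 3, 4, 6, 9, 12, 18, 27, 36, 54, 108.
Evaluate successive powers at the divisors of 108:
82^1 ≡ 82
82^2 ≡ 75
82^3 ≡ 46
82^4 ≡ 66
82^6 ≡ 45
82^9 ≡ 108
82^12 ≡ 63
82^18 ≡ 1
So ord_109(82) = 18.

18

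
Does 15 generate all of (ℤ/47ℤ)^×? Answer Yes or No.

φ(47) = 47 − 1 = 46 = 2 · 23.
Test 15^(46/q) mod 47 for each prime factor q of 46:
15^23 ≡ 46 (mod 47)  [q = 2: ≢ 1 ✓]
15^2 ≡ 37 (mod 47)  [q = 23: ≢ 1 ✓]
None equal 1, so ord_47(15) = 46: 15 is a primitive root.

Yes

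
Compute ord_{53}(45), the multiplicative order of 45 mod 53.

The order of 45 must divide φ(53) = 53 − 1 = 52 = 2^2 · 13.
Divisors of 52: 1, 2, 4, 13, 26, 52.
Evaluate successive powers at the divisors of 52:
45^1 ≡ 45
45^2 ≡ 11
45^4 ≡ 15
45^13 ≡ 30
45^26 ≡ 52
45^52 ≡ 1
Therefore the multiplicative order of 45 modulo 53 is 52.

52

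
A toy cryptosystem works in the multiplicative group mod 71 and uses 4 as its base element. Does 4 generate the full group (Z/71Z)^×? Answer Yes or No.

No

φ(71) = 71 − 1 = 70 = 2 · 5 · 7.
It suffices to check that the order of 4 is not a proper divisor of 70: compute 4^(70/q) for q ∈ {2, 5, 7}.
4^35 ≡ 1 (mod 71)  [q = 2: ≡ 1 ✗]
4^14 ≡ 5 (mod 71)  [q = 5: ≢ 1 ✓]
4^10 ≡ 48 (mod 71)  [q = 7: ≢ 1 ✓]
4^35 ≡ 1 shows ord(4) | 35, strictly less than φ(71); not a primitive root.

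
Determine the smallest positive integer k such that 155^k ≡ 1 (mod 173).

172

By Lagrange's theorem, ord_173(155) divides φ(173) = 173 − 1 = 172 = 2^2 · 43.
Divisors of 172: 1, 2, 4, 43, 86, 172.
Test each divisor d:
155^1 ≡ 155
155^2 ≡ 151
155^4 ≡ 138
155^43 ≡ 80
155^86 ≡ 172
155^172 ≡ 1
Hence ord(155) = 172.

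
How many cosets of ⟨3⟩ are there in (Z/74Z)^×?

2

Since 3 ∈ (Z/74Z)^×, its order divides φ(74) = φ(2)·φ(37) = 1·36 = 36 = 2^2 · 3^2.
Divisors of 36: 1, 2, 3, 4, 6, 9, 12, 18, 36.
Compute 3^d (mod 74) for the divisors d until we hit 1:
3^1 ≡ 3
3^2 ≡ 9
3^3 ≡ 27
3^4 ≡ 7
3^6 ≡ 63
3^9 ≡ 73
3^12 ≡ 47
3^18 ≡ 1
Thus |⟨3⟩| = ord(3) = 18.
The index is φ(74) / ord(3) = 36 / 18 = 2.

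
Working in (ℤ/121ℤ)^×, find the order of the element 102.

The order of 102 must divide φ(121) = φ(11^2) = 11·(11−1) = 110 = 2 · 5 · 11.
Divisors of 110: 1, 2, 5, 10, 11, 22, 55, 110.
Check 102^d mod 121 for each divisor in increasing order:
102^1 ≡ 102
102^2 ≡ 119
102^5 ≡ 45
102^10 ≡ 89
102^11 ≡ 3
102^22 ≡ 9
102^55 ≡ 1
So ord_121(102) = 55.

55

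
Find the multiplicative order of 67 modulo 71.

ord(67) | φ(71) = 71 − 1 = 70 = 2 · 5 · 7.
Divisors of 70: 1, 2, 5, 7, 10, 14, 35, 70.
Compute 67^d (mod 71) for the divisors d until we hit 1:
67^1 ≡ 67 (mod 71)
67^2 ≡ 16 (mod 71)
67^5 ≡ 41 (mod 71)
67^7 ≡ 17 (mod 71)
67^10 ≡ 48 (mod 71)
67^14 ≡ 5 (mod 71)
67^35 ≡ 70 (mod 71)
67^70 ≡ 1 (mod 71) ✓
Therefore the multiplicative order of 67 modulo 71 is 70.

70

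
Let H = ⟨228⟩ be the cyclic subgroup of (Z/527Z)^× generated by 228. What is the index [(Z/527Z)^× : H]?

ord(228) | φ(527) = φ(17·31) = (17−1)·(31−1) = 16·30 = 480 = 2^5 · 3 · 5.
Divisors of 480: 1, 2, 3, 4, 5, 6, 8, 10, 12, 15, 16, 20, 24, 30, 32, 40, 48, 60, 80, 96, 120, 160, 240, 480.
Evaluate successive powers at the divisors of 480:
228^1 ≡ 228 (mod 527)
228^2 ≡ 338 (mod 527)
228^3 ≡ 122 (mod 527)
228^4 ≡ 412 (mod 527)
228^5 ≡ 130 (mod 527)
228^6 ≡ 128 (mod 527)
228^8 ≡ 50 (mod 527)
228^10 ≡ 36 (mod 527)
228^12 ≡ 47 (mod 527)
228^15 ≡ 464 (mod 527)
228^16 ≡ 392 (mod 527)
228^20 ≡ 242 (mod 527)
228^24 ≡ 101 (mod 527)
228^30 ≡ 280 (mod 527)
228^32 ≡ 307 (mod 527)
228^40 ≡ 67 (mod 527)
228^48 ≡ 188 (mod 527)
228^60 ≡ 404 (mod 527)
228^80 ≡ 273 (mod 527)
228^96 ≡ 35 (mod 527)
228^120 ≡ 373 (mod 527)
228^160 ≡ 222 (mod 527)
228^240 ≡ 1 (mod 527) ✓
Thus |⟨228⟩| = ord(228) = 240.
The index is φ(527) / ord(228) = 480 / 240 = 2.

2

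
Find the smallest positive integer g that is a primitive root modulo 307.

5

φ(307) = 307 − 1 = 306 = 2 · 3^2 · 17.
g is a primitive root iff g^(306/q) ≢ 1 (mod 307) for each prime q ∈ {2, 3, 17}.
g = 2: 2^153 ≡ 306; 2^102 ≡ 1 — hits 1, so not a primitive root.
g = 3: 3^153 ≡ 306; 3^102 ≡ 1 — hits 1, so not a primitive root.
g = 4: 4^153 ≡ 1 — hits 1, so not a primitive root.
g = 5: 5^153 ≡ 306; 5^102 ≡ 289; 5^18 ≡ 81 — none is 1, so 5 is a primitive root.
So 5 is the smallest generator of (Z/307Z)^×.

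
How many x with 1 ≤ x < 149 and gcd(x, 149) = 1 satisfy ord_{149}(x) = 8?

φ(149) = 149 − 1 = 148 = 2^2 · 37.
(Z/149Z)^× is cyclic (|G| = 148); a cyclic group of order m has exactly φ(d) elements of each order d | m, and none otherwise.
Since 8 ∤ 148, the count is 0.

0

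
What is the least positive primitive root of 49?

3

φ(49) = φ(7^2) = 7·(7−1) = 42 = 2 · 3 · 7.
g is a primitive root iff g^(42/q) ≢ 1 (mod 49) for each prime q ∈ {2, 3, 7}.
g = 2: 2^21 ≡ 1 — hits 1, so not a primitive root.
g = 3: 3^21 ≡ 48; 3^14 ≡ 30; 3^6 ≡ 43 — none is 1, so 3 is a primitive root.
Hence the least primitive root of 49 is 3.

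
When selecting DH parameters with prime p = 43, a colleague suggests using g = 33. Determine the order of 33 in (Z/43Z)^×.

By Lagrange's theorem, ord_43(33) divides φ(43) = 43 − 1 = 42 = 2 · 3 · 7.
Divisors of 42: 1, 2, 3, 6, 7, 14, 21, 42.
Check 33^d mod 43 for each divisor in increasing order:
33^1 ≡ 33 (mod 43)
33^2 ≡ 14 (mod 43)
33^3 ≡ 32 (mod 43)
33^6 ≡ 35 (mod 43)
33^7 ≡ 37 (mod 43)
33^14 ≡ 36 (mod 43)
33^21 ≡ 42 (mod 43)
33^42 ≡ 1 (mod 43) ✓
So ord_43(33) = 42.

42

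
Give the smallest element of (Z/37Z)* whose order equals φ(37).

φ(37) = 37 − 1 = 36 = 2^2 · 3^2.
g is a primitive root iff g^(36/q) ≢ 1 (mod 37) for each prime q ∈ {2, 3}.
g = 2: 2^18 ≡ 36; 2^12 ≡ 26 — none is 1, so 2 is a primitive root.
Hence the least primitive root of 37 is 2.

2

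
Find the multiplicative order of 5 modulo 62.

Since 5 ∈ (Z/62Z)^×, its order divides φ(62) = φ(2)·φ(31) = 1·30 = 30 = 2 · 3 · 5.
Divisors of 30: 1, 2, 3, 5, 6, 10, 15, 30.
Check 5^d mod 62 for each divisor in increasing order:
5^1 ≡ 5 (mod 62)
5^2 ≡ 25 (mod 62)
5^3 ≡ 1 (mod 62) ✓
So ord_62(5) = 3.

3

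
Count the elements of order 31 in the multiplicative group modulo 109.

0

φ(109) = 109 − 1 = 108 = 2^2 · 3^3.
(Z/109Z)^× is cyclic (|G| = 108); a cyclic group of order m has exactly φ(d) elements of each order d | m, and none otherwise.
Here 108 is not a multiple of 31, so there are no elements of order 31.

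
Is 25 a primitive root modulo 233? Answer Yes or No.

No

φ(233) = 233 − 1 = 232 = 2^3 · 29.
25 is a primitive root mod 233 iff 25^(φ(233)/q) ≢ 1 for every prime q | φ(233), i.e. q ∈ {2, 29}.
25^116 ≡ 1 (mod 233)  [q = 2: ≡ 1 ✗]
25^8 ≡ 175 (mod 233)  [q = 29: ≢ 1 ✓]
Since 25^116 ≡ 1, the order of 25 divides 116 < 232, so 25 is not a primitive root.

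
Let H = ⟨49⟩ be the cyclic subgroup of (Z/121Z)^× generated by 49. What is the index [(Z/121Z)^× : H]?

Since 49 ∈ (Z/121Z)^×, its order divides φ(121) = φ(11^2) = 11·(11−1) = 110 = 2 · 5 · 11.
Divisors of 110: 1, 2, 5, 10, 11, 22, 55, 110.
Evaluate successive powers at the divisors of 110:
49^1 ≡ 49 (mod 121)
49^2 ≡ 102 (mod 121)
49^5 ≡ 23 (mod 121)
49^10 ≡ 45 (mod 121)
49^11 ≡ 27 (mod 121)
49^22 ≡ 3 (mod 121)
49^55 ≡ 1 (mod 121) ✓
So ord_121(49) = 55, hence |⟨49⟩| = 55.
[(Z/121Z)^× : ⟨49⟩] = 110/55 = 2.

2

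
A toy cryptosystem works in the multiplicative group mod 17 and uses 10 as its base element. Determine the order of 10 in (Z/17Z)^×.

The order of 10 must divide φ(17) = 17 − 1 = 16 = 2^4.
Divisors of 16: 1, 2, 4, 8, 16.
Compute 10^d (mod 17) for the divisors d until we hit 1:
10^1 ≡ 10 (mod 17)
10^2 ≡ 15 (mod 17)
10^4 ≡ 4 (mod 17)
10^8 ≡ 16 (mod 17)
10^16 ≡ 1 (mod 17) ✓
The smallest such exponent is 16, so the order of 10 is 16.

16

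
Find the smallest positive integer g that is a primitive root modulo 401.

φ(401) = 401 − 1 = 400 = 2^4 · 5^2.
g is a primitive root iff g^(400/q) ≢ 1 (mod 401) for each prime q ∈ {2, 5}.
g = 2: 2^200 ≡ 1 — hits 1, so not a primitive root.
g = 3: 3^200 ≡ 400; 3^80 ≡ 72 — none is 1, so 3 is a primitive root.
Hence the least primitive root of 401 is 3.

3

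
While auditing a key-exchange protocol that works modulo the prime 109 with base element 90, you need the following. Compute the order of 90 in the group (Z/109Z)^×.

ord(90) | φ(109) = 109 − 1 = 108 = 2^2 · 3^3.
Divisors of 108: 1, 2, 3, 4, 6, 9, 12, 18, 27, 36, 54, 108.
Check 90^d mod 109 for each divisor in increasing order:
90^1 ≡ 90
90^2 ≡ 34
90^3 ≡ 8
90^4 ≡ 66
90^6 ≡ 64
90^9 ≡ 76
90^12 ≡ 63
90^18 ≡ 108
90^27 ≡ 33
90^36 ≡ 1
Hence ord(90) = 36.

36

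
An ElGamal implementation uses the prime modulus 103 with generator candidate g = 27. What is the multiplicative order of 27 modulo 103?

The order of 27 must divide φ(103) = 103 − 1 = 102 = 2 · 3 · 17.
Divisors of 102: 1, 2, 3, 6, 17, 34, 51, 102.
Test each divisor d:
27^1 ≡ 27 (mod 103)
27^2 ≡ 8 (mod 103)
27^3 ≡ 10 (mod 103)
27^6 ≡ 100 (mod 103)
27^17 ≡ 102 (mod 103)
27^34 ≡ 1 (mod 103) ✓
Therefore the multiplicative order of 27 modulo 103 is 34.

34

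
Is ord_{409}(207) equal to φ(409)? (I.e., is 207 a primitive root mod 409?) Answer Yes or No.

No

φ(409) = 409 − 1 = 408 = 2^3 · 3 · 17.
An element g generates (Z/409Z)^× iff g^(408/q) ≢ 1 (mod 409) for each prime q ∈ {2, 3, 17}.
207^204 ≡ 1 (mod 409)  [q = 2: ≡ 1 ✗]
207^136 ≡ 53 (mod 409)  [q = 3: ≢ 1 ✓]
207^24 ≡ 341 (mod 409)  [q = 17: ≢ 1 ✓]
207^204 ≡ 1 shows ord(207) | 204, strictly less than φ(409); not a primitive root.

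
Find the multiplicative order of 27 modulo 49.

By Lagrange's theorem, ord_49(27) divides φ(49) = φ(7^2) = 7·(7−1) = 42 = 2 · 3 · 7.
Divisors of 42: 1, 2, 3, 6, 7, 14, 21, 42.
Check 27^d mod 49 for each divisor in increasing order:
27^1 ≡ 27
27^2 ≡ 43
27^3 ≡ 34
27^6 ≡ 29
27^7 ≡ 48
27^14 ≡ 1
Hence ord(27) = 14.

14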